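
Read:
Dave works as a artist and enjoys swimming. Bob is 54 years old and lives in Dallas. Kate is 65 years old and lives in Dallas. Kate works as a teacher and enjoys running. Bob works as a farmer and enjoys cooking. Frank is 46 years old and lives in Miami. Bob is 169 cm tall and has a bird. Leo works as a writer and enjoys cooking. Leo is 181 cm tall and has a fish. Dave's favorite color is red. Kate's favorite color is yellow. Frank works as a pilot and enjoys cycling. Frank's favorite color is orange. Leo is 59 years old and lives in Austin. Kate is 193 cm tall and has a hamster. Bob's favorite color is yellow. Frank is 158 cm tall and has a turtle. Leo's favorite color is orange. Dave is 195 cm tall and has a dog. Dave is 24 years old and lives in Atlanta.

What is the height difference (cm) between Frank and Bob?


|158 - 169| = 11

11


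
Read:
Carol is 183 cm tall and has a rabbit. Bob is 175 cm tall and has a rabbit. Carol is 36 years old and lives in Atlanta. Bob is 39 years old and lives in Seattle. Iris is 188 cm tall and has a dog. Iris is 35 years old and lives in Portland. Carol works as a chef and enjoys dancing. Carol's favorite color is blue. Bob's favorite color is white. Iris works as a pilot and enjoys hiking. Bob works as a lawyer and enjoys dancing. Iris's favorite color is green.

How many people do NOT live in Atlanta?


Not in Atlanta: 2

2


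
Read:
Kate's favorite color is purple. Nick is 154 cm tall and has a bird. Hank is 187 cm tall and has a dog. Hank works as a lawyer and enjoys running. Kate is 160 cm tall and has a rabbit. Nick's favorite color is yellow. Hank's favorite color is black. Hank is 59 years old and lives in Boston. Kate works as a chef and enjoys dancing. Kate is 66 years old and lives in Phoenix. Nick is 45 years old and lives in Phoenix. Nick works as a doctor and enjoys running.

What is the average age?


Sum=170, n=3, avg=56.67

56.67


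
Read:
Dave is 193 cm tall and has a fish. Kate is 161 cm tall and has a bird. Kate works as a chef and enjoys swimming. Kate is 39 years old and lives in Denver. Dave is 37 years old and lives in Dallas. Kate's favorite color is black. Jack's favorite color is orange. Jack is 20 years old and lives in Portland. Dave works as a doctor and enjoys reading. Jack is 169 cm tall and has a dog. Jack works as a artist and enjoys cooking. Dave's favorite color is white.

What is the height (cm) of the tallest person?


Tallest: Dave at 193 cm

193


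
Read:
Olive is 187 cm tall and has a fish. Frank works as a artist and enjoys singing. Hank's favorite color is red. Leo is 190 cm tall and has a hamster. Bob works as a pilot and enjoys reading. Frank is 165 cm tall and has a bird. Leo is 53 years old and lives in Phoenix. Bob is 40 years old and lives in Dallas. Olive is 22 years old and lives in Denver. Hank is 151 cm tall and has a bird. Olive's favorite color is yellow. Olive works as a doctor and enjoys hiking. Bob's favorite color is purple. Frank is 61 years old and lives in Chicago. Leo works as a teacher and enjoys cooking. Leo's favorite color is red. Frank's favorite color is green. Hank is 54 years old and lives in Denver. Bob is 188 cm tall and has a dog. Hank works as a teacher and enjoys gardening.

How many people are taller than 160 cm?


Taller than 160: 4

4


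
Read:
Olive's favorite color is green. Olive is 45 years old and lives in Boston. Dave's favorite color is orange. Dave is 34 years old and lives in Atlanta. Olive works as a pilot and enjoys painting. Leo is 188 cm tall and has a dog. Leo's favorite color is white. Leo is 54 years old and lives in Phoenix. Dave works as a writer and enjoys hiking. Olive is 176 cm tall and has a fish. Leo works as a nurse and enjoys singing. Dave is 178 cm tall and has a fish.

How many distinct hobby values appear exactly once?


Unique hobby values: 3

3


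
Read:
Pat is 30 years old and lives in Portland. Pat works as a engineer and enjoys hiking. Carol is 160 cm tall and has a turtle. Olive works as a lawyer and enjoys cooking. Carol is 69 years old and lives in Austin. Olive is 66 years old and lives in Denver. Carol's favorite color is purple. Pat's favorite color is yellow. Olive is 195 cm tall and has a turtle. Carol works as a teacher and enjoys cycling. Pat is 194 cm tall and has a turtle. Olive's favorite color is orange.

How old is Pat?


Pat is 30 years old

30


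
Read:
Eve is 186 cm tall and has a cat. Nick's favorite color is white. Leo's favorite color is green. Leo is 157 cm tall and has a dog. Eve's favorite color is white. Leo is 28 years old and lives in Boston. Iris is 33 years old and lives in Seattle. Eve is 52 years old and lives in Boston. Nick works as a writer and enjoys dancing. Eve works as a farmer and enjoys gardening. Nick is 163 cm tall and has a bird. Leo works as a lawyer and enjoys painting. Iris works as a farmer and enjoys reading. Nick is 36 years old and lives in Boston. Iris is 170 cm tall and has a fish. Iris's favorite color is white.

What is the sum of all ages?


36+28+33+52 = 149

149


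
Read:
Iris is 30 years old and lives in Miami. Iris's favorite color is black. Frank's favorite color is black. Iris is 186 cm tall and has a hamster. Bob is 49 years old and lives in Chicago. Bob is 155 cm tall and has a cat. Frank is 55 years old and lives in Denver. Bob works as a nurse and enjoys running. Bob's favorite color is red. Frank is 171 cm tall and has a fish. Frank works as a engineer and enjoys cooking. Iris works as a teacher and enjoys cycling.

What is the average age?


Sum=134, n=3, avg=44.67

44.67


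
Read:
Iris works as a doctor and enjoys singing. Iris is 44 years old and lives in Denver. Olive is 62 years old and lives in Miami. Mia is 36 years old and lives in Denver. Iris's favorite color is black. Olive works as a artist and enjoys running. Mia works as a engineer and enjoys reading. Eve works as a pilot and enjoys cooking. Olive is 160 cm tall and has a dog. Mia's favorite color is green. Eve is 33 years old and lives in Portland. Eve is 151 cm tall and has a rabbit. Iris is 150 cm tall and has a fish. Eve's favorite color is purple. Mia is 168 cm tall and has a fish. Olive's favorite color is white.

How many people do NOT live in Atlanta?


Not in Atlanta: 4

4


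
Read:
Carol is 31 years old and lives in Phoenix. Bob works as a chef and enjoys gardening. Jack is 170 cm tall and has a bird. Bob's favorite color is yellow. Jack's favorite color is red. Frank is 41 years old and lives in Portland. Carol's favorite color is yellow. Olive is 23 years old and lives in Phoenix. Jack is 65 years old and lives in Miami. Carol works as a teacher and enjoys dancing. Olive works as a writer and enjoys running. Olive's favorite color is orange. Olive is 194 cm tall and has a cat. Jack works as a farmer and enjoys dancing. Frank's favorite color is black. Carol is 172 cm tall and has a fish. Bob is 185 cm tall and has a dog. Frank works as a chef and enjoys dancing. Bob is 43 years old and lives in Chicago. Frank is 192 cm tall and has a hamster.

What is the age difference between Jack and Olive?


|65 - 23| = 42

42


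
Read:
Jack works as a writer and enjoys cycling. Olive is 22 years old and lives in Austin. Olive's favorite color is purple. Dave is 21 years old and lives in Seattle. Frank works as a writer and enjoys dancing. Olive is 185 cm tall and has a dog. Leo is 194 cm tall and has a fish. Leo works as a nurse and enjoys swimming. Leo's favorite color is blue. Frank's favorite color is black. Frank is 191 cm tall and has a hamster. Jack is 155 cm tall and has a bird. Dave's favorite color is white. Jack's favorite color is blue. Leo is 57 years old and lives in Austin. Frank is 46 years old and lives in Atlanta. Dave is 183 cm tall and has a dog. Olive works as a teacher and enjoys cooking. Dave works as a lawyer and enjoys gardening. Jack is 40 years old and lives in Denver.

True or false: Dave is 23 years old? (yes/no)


Dave is actually 21. no

no


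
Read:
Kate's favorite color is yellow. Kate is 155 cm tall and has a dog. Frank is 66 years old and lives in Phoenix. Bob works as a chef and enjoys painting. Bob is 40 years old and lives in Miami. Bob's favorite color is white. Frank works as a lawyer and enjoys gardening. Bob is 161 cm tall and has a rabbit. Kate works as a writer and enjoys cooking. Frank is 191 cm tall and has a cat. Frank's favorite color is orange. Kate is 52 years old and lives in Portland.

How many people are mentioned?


People: Frank, Kate, Bob. Count = 3

3


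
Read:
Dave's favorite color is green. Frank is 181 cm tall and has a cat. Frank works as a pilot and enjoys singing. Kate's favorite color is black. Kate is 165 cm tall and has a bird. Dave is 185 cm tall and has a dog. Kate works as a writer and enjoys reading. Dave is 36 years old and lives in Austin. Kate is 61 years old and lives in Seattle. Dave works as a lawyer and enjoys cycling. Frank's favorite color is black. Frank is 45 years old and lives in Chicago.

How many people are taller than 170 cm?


Taller than 170: 2

2


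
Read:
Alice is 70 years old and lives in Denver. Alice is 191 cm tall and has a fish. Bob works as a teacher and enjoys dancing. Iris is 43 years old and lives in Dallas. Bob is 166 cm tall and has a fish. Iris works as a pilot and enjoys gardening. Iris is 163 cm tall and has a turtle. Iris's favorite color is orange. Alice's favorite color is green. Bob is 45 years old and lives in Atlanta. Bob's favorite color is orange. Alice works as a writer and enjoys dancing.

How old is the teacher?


The teacher is Bob, age 45

45


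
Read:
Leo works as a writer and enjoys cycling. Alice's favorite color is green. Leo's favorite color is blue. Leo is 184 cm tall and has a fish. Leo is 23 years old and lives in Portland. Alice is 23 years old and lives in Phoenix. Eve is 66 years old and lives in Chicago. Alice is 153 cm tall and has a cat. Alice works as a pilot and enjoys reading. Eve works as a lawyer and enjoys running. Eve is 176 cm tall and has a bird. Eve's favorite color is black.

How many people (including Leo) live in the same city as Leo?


Leo lives in Portland. Count = 1

1


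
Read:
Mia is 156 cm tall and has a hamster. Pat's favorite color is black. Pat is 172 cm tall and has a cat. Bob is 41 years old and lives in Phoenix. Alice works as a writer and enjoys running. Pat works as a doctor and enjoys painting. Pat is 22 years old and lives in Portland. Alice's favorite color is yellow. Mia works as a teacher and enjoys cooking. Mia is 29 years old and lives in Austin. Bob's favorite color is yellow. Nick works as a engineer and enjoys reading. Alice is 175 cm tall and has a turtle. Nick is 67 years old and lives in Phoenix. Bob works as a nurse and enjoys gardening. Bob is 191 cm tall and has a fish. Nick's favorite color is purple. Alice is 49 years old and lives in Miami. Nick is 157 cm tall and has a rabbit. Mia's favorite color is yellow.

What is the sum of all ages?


22+67+49+41+29 = 208

208


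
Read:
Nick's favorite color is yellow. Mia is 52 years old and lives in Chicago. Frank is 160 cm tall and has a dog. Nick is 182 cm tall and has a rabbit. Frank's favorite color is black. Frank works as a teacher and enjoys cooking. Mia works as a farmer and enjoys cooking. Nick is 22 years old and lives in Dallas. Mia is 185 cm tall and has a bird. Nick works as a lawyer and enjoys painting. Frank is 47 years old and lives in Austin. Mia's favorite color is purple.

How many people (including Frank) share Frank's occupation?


Frank is a teacher. Count = 1

1


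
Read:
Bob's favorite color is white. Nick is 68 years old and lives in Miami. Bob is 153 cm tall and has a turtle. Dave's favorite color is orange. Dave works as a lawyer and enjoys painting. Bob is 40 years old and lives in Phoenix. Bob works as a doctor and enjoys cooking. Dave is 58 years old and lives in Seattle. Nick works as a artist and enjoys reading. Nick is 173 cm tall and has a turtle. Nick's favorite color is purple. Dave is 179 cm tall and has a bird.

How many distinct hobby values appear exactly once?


Unique hobby values: 3

3


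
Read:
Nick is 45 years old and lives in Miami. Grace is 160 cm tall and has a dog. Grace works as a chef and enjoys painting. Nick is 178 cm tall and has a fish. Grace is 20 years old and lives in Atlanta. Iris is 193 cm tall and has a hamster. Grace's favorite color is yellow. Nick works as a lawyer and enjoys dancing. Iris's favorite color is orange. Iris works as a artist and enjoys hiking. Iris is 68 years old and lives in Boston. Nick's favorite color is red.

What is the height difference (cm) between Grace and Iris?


|160 - 193| = 33

33


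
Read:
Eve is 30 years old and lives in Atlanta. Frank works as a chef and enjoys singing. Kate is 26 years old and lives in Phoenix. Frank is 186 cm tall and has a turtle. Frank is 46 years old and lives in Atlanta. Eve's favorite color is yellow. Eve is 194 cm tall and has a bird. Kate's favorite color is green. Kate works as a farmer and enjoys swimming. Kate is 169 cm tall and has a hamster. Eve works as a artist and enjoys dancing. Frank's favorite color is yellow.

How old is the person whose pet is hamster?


Person with pet=hamster is Kate, age 26

26


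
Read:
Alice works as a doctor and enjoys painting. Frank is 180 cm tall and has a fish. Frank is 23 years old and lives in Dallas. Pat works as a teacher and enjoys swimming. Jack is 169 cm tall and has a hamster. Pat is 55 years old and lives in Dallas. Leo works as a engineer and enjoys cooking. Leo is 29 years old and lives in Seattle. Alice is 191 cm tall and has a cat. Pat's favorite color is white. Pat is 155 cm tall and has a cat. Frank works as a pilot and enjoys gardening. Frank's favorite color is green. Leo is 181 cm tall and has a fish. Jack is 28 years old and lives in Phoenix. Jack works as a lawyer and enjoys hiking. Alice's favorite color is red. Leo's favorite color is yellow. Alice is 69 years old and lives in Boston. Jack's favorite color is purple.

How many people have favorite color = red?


Count: 1

1


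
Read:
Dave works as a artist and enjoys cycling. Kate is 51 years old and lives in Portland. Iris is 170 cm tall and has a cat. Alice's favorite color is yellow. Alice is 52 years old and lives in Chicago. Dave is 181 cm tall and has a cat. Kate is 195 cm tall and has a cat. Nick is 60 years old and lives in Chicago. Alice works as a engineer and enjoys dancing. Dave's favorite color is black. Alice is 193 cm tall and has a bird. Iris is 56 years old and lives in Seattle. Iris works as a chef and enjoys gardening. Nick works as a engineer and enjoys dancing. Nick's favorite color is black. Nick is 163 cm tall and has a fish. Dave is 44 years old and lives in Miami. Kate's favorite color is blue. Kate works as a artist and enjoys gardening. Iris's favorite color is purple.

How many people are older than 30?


Filter: 5

5


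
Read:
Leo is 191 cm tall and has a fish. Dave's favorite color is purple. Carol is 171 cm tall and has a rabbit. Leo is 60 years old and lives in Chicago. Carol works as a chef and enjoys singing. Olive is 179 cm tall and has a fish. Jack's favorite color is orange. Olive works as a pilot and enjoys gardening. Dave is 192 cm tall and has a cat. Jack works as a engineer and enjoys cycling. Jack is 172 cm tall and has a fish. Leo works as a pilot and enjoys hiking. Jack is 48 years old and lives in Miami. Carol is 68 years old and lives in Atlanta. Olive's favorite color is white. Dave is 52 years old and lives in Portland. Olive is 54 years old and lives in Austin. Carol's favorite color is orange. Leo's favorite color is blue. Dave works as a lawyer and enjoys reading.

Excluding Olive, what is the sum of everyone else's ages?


Sum (excluding Olive): 228

228


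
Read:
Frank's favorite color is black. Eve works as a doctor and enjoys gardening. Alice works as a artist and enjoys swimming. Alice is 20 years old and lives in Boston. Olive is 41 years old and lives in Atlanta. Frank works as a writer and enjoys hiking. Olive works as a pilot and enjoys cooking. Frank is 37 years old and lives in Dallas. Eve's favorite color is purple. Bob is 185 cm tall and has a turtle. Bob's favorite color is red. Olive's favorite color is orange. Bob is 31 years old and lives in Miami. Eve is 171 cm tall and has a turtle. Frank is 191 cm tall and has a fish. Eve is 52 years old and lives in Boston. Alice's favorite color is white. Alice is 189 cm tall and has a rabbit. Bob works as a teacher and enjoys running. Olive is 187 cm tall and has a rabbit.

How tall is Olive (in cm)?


Olive is 187 cm tall

187


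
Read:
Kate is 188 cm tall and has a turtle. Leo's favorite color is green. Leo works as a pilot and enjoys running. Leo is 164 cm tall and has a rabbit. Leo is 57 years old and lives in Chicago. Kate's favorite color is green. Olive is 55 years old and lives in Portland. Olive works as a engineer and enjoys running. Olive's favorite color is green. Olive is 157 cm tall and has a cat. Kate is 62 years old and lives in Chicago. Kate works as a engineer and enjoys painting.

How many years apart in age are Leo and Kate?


57 vs 62, diff = 5

5


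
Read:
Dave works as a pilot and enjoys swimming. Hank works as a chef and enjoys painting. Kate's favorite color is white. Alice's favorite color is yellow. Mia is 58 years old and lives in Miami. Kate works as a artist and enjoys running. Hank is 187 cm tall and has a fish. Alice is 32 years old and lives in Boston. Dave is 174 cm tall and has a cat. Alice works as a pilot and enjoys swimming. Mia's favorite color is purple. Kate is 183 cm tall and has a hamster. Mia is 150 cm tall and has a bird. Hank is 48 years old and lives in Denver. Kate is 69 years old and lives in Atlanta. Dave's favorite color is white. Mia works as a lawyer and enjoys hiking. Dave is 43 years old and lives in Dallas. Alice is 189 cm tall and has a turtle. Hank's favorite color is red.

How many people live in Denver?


Count in Denver: 1

1


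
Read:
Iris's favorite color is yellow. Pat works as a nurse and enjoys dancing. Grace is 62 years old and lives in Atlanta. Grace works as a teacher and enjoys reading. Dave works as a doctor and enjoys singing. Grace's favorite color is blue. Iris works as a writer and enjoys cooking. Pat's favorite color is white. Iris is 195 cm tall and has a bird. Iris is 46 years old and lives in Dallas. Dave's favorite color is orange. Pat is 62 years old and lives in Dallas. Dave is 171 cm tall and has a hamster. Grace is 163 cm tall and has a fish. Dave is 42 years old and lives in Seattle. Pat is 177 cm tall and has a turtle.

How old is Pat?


Pat is 62 years old

62


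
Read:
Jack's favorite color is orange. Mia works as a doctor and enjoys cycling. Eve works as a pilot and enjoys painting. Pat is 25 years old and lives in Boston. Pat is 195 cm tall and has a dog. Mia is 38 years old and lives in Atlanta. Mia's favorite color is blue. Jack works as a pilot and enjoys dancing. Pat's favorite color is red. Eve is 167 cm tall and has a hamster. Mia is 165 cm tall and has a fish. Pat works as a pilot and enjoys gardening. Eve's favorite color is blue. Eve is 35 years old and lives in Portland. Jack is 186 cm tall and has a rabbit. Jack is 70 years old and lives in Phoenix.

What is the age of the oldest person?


Oldest: Jack at 70

70


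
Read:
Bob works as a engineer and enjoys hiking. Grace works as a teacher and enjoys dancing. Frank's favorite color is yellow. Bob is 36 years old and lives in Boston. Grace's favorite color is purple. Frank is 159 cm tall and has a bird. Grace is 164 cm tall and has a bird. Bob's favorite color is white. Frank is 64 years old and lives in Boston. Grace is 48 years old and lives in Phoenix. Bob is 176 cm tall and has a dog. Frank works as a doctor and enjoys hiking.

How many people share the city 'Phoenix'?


Count: 1

1


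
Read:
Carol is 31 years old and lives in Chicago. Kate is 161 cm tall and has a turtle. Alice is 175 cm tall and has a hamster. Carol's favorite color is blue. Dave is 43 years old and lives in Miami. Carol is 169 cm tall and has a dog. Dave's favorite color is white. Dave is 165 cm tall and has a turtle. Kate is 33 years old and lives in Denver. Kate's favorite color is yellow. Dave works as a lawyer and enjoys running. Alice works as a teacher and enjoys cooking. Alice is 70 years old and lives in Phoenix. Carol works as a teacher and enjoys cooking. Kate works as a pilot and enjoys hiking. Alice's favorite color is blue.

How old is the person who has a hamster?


Person with hamster is Alice, age 70

70


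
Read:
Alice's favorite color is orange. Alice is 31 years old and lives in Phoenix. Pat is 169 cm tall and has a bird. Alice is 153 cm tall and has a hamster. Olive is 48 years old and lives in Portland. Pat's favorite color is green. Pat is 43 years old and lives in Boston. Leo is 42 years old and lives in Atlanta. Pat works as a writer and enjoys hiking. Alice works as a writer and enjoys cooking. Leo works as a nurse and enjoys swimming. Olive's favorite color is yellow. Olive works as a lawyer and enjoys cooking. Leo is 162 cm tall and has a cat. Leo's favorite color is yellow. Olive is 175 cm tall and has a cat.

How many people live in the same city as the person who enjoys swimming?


Person with hobby swimming is Leo, city Atlanta. Count = 1

1


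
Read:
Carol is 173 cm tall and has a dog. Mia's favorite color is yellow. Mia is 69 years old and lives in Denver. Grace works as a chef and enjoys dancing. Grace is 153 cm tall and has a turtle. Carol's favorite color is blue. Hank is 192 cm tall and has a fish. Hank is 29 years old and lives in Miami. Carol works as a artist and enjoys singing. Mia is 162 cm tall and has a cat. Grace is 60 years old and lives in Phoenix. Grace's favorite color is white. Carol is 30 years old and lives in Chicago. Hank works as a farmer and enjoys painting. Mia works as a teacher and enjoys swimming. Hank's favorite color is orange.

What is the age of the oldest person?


Oldest: Mia at 69

69


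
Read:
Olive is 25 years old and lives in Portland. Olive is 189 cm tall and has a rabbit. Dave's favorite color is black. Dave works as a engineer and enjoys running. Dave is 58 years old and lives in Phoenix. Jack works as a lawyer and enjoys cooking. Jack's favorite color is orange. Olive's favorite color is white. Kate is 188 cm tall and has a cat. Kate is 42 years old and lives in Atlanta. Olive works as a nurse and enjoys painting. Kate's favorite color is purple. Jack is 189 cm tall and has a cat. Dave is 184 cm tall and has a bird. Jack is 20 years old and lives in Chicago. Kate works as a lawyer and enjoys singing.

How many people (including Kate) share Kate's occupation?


Kate is a lawyer. Count = 2

2


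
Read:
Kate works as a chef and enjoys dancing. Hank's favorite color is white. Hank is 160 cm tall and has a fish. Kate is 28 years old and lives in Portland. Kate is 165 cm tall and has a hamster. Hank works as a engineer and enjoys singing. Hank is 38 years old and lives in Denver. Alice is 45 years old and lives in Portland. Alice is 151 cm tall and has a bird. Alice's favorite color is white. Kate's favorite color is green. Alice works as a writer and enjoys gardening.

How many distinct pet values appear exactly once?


Unique pet values: 3

3


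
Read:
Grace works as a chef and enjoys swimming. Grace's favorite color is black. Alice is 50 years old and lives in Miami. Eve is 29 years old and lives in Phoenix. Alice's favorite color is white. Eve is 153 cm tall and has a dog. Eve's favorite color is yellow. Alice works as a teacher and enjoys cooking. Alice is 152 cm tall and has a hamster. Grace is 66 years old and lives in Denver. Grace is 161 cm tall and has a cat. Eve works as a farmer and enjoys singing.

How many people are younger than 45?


Filter: 1

1


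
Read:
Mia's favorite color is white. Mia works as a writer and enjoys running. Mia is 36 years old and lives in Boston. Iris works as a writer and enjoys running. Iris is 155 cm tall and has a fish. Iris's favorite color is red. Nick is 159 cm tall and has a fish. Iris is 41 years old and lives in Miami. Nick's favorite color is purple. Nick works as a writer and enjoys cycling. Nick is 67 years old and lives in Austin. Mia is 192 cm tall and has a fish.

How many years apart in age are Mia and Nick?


36 vs 67, diff = 31

31


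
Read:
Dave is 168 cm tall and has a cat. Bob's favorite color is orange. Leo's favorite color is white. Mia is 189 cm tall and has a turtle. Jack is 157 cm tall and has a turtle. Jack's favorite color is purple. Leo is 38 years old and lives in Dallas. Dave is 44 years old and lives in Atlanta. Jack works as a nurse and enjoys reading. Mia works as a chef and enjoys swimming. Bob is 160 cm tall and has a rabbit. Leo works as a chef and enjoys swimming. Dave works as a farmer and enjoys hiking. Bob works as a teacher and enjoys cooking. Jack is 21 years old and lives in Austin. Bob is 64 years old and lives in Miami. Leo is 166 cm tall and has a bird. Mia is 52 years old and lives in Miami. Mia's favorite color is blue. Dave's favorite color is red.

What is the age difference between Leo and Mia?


|38 - 52| = 14

14


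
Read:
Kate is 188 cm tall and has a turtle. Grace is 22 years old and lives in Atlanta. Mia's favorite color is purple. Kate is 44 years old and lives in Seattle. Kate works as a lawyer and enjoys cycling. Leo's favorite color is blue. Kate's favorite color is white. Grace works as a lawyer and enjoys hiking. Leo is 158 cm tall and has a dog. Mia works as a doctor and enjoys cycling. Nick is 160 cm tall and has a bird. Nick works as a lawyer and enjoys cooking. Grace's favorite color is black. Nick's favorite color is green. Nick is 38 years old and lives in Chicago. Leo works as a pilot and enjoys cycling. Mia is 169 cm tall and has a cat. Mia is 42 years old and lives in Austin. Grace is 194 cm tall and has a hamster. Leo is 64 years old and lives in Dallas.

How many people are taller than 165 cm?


Taller than 165: 3

3


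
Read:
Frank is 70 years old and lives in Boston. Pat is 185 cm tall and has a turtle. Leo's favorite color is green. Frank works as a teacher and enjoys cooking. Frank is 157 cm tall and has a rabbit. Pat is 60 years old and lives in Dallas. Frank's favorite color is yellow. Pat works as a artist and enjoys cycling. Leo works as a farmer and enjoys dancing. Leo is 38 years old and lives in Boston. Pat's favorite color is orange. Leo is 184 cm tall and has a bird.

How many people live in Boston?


Count in Boston: 2

2


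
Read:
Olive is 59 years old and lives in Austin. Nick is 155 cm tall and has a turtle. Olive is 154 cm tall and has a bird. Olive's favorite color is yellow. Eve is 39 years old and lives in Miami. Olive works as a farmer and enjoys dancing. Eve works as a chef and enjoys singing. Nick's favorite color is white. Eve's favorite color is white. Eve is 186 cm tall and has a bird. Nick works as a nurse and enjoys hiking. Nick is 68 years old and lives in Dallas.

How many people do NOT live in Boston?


Not in Boston: 3

3


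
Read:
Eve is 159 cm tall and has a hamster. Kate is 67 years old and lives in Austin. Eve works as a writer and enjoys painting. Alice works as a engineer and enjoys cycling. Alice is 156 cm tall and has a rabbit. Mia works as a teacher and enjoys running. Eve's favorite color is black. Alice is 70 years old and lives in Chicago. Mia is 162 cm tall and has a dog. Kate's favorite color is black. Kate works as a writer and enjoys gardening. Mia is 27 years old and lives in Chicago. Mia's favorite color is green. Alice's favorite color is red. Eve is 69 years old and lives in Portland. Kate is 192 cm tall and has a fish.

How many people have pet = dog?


Count: 1

1


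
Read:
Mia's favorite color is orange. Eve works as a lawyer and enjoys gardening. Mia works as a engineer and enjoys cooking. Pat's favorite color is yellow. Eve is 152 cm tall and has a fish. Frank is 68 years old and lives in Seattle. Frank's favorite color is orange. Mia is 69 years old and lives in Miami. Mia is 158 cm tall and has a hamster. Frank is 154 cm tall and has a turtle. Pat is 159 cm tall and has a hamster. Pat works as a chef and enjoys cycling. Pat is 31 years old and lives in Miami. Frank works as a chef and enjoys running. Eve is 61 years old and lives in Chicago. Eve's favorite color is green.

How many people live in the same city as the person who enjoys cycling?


Person with hobby cycling is Pat, city Miami. Count = 2

2


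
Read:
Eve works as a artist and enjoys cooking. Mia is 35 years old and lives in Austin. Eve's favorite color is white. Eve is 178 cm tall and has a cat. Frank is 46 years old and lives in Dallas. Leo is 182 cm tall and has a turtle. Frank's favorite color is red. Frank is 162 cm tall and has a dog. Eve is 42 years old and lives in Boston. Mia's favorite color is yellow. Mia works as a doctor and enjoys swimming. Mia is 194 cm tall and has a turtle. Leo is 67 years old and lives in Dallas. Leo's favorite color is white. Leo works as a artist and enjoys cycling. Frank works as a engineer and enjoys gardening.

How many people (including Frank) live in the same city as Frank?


Frank lives in Dallas. Count = 2

2


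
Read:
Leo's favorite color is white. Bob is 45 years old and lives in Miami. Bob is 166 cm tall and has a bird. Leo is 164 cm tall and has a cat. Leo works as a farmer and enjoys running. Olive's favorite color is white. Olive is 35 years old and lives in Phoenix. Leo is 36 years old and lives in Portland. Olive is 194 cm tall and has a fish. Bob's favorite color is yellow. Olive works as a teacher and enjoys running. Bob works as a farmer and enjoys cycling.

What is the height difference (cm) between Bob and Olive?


|166 - 194| = 28

28


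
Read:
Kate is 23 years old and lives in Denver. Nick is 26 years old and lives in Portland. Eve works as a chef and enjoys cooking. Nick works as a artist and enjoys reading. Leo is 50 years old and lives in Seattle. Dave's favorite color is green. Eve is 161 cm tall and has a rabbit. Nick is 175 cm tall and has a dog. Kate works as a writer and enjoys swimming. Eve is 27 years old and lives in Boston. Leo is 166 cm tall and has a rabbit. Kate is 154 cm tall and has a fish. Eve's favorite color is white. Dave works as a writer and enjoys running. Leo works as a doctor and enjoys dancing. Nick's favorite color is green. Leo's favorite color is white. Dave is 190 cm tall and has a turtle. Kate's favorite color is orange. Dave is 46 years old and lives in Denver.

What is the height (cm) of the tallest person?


Tallest: Dave at 190 cm

190


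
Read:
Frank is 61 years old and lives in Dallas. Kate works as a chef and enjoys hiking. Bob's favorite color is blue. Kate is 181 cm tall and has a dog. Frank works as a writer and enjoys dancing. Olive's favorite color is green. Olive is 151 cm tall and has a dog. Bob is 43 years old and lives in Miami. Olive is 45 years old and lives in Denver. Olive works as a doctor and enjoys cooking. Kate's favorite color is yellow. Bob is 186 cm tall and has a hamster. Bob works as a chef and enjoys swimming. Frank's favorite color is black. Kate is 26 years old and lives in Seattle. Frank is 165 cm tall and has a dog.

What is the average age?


Sum=175, n=4, avg=43.75

43.75


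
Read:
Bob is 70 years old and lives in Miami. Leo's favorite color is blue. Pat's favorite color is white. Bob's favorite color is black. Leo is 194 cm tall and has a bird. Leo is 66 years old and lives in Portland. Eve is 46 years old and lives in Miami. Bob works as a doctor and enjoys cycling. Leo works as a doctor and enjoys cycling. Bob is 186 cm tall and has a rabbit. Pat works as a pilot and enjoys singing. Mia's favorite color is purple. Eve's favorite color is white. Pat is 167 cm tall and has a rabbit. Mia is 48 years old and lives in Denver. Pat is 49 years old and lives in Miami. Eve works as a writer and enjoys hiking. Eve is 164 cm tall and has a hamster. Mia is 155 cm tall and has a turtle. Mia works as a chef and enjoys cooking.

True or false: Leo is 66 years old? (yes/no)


Leo is actually 66. yes

yes


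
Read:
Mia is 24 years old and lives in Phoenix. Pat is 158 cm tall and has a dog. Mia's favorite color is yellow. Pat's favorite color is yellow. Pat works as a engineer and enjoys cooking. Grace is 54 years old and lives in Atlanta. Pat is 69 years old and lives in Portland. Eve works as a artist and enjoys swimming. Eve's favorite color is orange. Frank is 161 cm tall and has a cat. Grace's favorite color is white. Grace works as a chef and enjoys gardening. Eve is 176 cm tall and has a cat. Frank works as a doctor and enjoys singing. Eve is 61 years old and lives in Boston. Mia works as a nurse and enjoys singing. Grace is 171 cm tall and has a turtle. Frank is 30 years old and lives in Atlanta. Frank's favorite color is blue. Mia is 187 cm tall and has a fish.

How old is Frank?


Frank is 30 years old

30


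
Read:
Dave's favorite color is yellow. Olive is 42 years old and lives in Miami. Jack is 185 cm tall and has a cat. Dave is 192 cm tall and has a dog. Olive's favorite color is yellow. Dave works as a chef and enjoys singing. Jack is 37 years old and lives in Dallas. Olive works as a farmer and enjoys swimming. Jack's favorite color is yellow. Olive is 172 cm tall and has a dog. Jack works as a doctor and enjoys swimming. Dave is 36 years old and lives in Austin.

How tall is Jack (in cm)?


Jack is 185 cm tall

185


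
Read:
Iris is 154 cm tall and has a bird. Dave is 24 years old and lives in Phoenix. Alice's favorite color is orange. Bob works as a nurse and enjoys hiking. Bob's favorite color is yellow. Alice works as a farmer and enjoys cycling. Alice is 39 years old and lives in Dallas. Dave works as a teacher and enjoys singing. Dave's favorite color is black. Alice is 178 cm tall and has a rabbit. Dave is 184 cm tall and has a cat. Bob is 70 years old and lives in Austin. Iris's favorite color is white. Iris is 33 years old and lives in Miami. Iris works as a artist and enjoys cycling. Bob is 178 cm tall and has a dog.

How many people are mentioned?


People: Dave, Bob, Iris, Alice. Count = 4

4


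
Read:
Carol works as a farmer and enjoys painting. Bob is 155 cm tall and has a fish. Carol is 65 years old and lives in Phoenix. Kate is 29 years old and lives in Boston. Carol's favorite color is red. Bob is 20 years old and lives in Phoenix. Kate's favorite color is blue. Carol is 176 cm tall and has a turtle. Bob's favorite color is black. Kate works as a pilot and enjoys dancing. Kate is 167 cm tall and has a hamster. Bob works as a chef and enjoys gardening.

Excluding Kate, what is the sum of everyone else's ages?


Sum (excluding Kate): 85

85


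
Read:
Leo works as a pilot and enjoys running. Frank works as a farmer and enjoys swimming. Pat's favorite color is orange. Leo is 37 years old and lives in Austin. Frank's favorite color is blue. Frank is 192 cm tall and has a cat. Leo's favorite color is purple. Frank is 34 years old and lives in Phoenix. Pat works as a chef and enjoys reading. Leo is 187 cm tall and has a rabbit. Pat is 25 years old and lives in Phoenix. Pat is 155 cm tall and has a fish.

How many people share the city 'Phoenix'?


Count: 2

2


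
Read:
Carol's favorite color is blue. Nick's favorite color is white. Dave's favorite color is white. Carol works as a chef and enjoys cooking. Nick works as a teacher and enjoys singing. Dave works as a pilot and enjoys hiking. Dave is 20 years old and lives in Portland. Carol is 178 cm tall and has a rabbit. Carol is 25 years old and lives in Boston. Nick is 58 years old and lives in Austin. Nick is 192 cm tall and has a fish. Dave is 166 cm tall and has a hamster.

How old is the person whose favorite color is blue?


Person with favorite color=blue is Carol, age 25

25


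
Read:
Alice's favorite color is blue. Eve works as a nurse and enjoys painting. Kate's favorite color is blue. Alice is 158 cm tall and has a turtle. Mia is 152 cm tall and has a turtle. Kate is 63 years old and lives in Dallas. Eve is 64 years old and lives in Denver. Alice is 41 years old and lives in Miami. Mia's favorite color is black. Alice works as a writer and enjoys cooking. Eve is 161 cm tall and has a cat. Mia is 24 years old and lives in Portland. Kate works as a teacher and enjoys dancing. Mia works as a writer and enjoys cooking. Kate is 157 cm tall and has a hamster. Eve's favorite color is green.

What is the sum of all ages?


63+41+64+24 = 192

192


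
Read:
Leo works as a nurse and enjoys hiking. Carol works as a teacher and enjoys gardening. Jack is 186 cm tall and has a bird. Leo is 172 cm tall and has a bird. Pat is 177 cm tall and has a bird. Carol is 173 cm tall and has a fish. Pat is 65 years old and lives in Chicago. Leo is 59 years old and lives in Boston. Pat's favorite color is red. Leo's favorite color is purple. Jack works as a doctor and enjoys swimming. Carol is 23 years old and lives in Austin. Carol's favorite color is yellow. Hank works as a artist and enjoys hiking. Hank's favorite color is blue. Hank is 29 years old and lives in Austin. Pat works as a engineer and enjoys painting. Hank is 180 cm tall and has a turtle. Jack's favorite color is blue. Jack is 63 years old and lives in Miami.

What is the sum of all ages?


23+59+29+63+65 = 239

239


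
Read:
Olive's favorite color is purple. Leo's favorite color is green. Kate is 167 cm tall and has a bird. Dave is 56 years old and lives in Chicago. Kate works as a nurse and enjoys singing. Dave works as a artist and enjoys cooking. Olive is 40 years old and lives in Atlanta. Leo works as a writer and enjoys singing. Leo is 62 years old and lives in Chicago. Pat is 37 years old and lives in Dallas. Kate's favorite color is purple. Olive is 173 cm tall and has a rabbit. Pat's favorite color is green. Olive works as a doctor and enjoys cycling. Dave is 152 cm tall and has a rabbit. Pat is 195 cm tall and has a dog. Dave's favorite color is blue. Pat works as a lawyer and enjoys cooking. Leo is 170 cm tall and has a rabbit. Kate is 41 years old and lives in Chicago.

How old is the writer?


The writer is Leo, age 62

62


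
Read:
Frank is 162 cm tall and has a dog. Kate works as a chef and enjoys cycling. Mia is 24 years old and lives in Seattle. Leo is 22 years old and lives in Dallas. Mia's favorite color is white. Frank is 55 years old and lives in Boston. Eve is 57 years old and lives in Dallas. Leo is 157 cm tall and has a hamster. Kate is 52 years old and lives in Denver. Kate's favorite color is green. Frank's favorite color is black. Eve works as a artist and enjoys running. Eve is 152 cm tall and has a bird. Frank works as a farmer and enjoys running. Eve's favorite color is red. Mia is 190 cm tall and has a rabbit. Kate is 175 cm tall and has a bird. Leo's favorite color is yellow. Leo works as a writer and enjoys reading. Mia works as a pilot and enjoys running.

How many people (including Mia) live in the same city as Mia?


Mia lives in Seattle. Count = 1

1


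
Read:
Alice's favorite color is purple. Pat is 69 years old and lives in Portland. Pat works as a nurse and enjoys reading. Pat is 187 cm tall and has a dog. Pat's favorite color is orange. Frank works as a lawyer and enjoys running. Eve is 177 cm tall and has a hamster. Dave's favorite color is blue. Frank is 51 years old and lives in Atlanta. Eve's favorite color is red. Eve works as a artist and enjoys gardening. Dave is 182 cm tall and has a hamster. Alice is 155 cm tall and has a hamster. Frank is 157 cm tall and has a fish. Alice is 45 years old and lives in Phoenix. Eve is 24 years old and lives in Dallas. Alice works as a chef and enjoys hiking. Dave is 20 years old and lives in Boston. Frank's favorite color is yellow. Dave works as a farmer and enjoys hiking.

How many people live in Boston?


Count in Boston: 1

1


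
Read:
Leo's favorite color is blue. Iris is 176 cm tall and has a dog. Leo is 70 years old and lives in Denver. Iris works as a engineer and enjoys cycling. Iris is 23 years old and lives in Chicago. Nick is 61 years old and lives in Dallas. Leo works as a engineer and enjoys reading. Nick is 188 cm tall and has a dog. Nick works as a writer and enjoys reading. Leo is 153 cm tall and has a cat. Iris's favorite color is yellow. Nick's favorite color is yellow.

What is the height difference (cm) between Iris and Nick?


|176 - 188| = 12

12
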